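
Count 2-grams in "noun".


Word: "noun" (length 4)
Number of 2-grams = length - 2 + 1 = 4 - 2 + 1
= 3


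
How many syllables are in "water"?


Word: "water"
Syllable breakdown: wa | ter
Counting: 2 parts
= 2 syllables


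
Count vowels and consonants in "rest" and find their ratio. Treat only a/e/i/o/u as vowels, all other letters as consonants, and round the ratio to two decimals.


Word: "rest"
Vowels (a,e,i,o,u): 1
Consonants: 3
Ratio = 1/3
= 0.33


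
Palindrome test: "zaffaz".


Word: "zaffaz"
Reversed: "zaffaz"
Forward == Backward? zaffaz == zaffaz
Palindrome = Yes


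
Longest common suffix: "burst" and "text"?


Word 1: "burst"
Word 2: "text"
Comparing from end:
  Pos -1: 't' == 't'
  Pos -2: 's' != 'x' (stop)
LCS = "t" (length 1)


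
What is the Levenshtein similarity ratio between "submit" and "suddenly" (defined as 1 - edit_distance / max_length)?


Word 1: "submit" (length 6)
Word 2: "suddenly" (length 8)
One optimal edit sequence:
  1. keep 's'
  2. keep 'u'
  3. insert 'd'  (+1)
  4. insert 'd'  (+1)
  5. substitute 'b' -> 'e'  (+1)
  6. substitute 'm' -> 'n'  (+1)
  7. substitute 'i' -> 'l'  (+1)
  8. substitute 't' -> 'y'  (+1)
Edit distance = 6
Max length = max(6, 8) = 8
Similarity = 1 - 6/8
= 0.2500


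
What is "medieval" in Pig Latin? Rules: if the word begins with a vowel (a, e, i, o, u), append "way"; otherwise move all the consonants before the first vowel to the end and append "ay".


Word: "medieval"
Starts with consonant(s) → move to end, add 'ay'
Consonant cluster: "m"
Pig Latin = "edievalmay"


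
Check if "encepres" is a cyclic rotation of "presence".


Word: "presence", Candidate: "encepres"
Method: check if candidate is substring of word+word
"presencepresence" contains "encepres"? Yes
Is rotation = Yes


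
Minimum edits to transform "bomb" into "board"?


Word 1: "bomb" (length 4)
Word 2: "board" (length 5)
One optimal edit sequence (insert/delete/substitute each cost 1):
  1. keep 'b'
  2. keep 'o'
  3. insert 'a'  (+1)
  4. substitute 'm' -> 'r'  (+1)
  5. substitute 'b' -> 'd'  (+1)
Total edit operations: 3
Edit distance = 3


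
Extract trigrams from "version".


Word: "version" (length 7)
Number of trigrams = 7 - 3 + 1 = 5
  Position 0: "ver"
  Position 1: "ers"
  Position 2: "rsi"
  Position 3: "sio"
  Position 4: "ion"
Trigrams = "ver", "ers", "rsi", "sio", "ion"


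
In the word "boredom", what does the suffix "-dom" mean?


Suffix: -dom
Example: boredom = bore + -dom
Meaning = state / realm


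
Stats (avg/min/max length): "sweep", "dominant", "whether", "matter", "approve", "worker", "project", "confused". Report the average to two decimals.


Lengths: "sweep"=5, "dominant"=8, "whether"=7, "matter"=6, "approve"=7, "worker"=6, "project"=7, "confused"=8
Sum = 54, Count = 8
Average = 54/8 = 6.75
= avg=6.75, min=5, max=8


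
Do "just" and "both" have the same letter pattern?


Pattern of "just": [0, 1, 2, 3]
Pattern of "both": [0, 1, 2, 3]
Patterns match
Same pattern = Yes


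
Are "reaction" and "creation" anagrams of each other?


Word 1: "reaction" → sorted: aceinort
Word 2: "creation" → sorted: aceinort
Same letters? aceinort == aceinort
Anagram = Yes


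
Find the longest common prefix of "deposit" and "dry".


Word 1: "deposit"
Word 2: "dry"
Comparing from start:
  Pos 0: 'd' == 'd'
  Pos 1: 'e' != 'r' (stop)
LCP = "d" (length 1)


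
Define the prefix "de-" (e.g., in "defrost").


Prefix: de-
Example: defrost = de- + frost
Meaning = remove / reverse


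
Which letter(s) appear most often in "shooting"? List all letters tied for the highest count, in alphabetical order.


Word: "shooting"
Letter counts:
  'g': 1
  'h': 1
  'i': 1
  'n': 1
  'o': 2
  's': 1
  't': 1
Maximum count = 2
Most frequent = 'o' (2 times each)


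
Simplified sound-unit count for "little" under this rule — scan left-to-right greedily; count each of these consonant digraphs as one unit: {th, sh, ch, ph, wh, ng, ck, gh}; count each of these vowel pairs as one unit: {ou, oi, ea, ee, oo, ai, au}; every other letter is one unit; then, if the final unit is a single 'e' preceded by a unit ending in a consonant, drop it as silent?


Word: "little" (6 letters)
Left-to-right scan:
  1. 'l' (letter)
  2. 'i' (letter)
  3. 't' (letter)
  4. 't' (letter)
  5. 'l' (letter)
  6. 'e' (letter)
Units from scan: 6
Final unit is 'e' after a consonant -> drop as silent (-1)
Sound units = 5 units


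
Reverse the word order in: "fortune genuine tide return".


Original: "fortune genuine tide return"
Words (1..n): fortune | genuine | tide | return
Reversed (n..1): return | tide | genuine | fortune
Result = "return tide genuine fortune"


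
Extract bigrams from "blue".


Word: "blue" (length 4)
Number of bigrams = 4 - 2 + 1 = 3
  Position 0: "bl"
  Position 1: "lu"
  Position 2: "ue"
Bigrams = "bl", "lu", "ue"


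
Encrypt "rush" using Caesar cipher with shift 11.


Word: "rush"
Shift: 11
Each letter → (letter + shift) mod 26:
  'r' (17) + 11 = 2 → 'c'
  'u' (20) + 11 = 5 → 'f'
  's' (18) + 11 = 3 → 'd'
  'h' (7) + 11 = 18 → 's'
Result = "cfds"


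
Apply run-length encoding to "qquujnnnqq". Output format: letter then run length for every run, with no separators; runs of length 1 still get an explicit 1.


String: "qquujnnnqq"
Scanning for consecutive runs:
  'q' x 2
  'u' x 2
  'j' x 1
  'n' x 3
  'q' x 2
RLE = "q2u2j1n3q2"


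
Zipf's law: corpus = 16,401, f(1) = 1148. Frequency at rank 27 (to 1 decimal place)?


Zipf's law: f(r) = f(1) / r
f(1) = 1148
f(27) = 1148 / 27
= 42.5 occurrences


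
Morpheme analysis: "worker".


Word: "worker"
Morphemes: work | -er
Each morpheme carries meaning
= 2 morphemes


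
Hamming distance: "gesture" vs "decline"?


Comparing character by character (same length = 7):
  Pos 0: 'g' vs 'd' !=
  Pos 1: 'e' vs 'e' =
  Pos 2: 's' vs 'c' !=
  Pos 3: 't' vs 'l' !=
  Pos 4: 'u' vs 'i' !=
  Pos 5: 'r' vs 'n' !=
  Pos 6: 'e' vs 'e' =
Hamming distance = 5


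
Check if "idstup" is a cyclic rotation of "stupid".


Word: "stupid", Candidate: "idstup"
Method: check if candidate is substring of word+word
"stupidstupid" contains "idstup"? Yes
Is rotation = Yes


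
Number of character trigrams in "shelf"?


Word: "shelf" (length 5)
Number of 3-grams = length - 3 + 1 = 5 - 3 + 1
= 3


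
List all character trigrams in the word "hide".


Word: "hide" (length 4)
Number of trigrams = 4 - 3 + 1 = 2
  Position 0: "hid"
  Position 1: "ide"
Trigrams = "hid", "ide"


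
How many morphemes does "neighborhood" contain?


Word: "neighborhood"
Morphemes: neighbor / -hood
Each morpheme carries meaning
= 2 morphemes


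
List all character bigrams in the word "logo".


Word: "logo" (length 4)
Number of bigrams = 4 - 2 + 1 = 3
  Position 0: "lo"
  Position 1: "og"
  Position 2: "go"
Bigrams = "lo", "og", "go"


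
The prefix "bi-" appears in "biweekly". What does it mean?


Prefix: bi-
Example: biweekly = bi- + weekly
Meaning = two


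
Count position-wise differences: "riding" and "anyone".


Comparing character by character (same length = 6):
  Pos 0: 'r' vs 'a' !=
  Pos 1: 'i' vs 'n' !=
  Pos 2: 'd' vs 'y' !=
  Pos 3: 'i' vs 'o' !=
  Pos 4: 'n' vs 'n' =
  Pos 5: 'g' vs 'e' !=
Hamming distance = 5


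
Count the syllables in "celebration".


Word: "celebration"
Syllable breakdown: cel / e / bra / tion
Counting: 4 parts
= 4 syllables


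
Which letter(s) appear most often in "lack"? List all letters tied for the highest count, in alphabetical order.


Word: "lack"
Letter counts:
  'a': 1
  'c': 1
  'k': 1
  'l': 1
Maximum count = 1
Most frequent = 'a', 'c', 'k', 'l' (1 time each)


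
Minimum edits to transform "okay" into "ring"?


Word 1: "okay" (length 4)
Word 2: "ring" (length 4)
One optimal edit sequence (insert/delete/substitute each cost 1):
  1. substitute 'o' -> 'r'  (+1)
  2. substitute 'k' -> 'i'  (+1)
  3. substitute 'a' -> 'n'  (+1)
  4. substitute 'y' -> 'g'  (+1)
Total edit operations: 4
Edit distance = 4


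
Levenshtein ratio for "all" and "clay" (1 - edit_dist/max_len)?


Word 1: "all" (length 3)
Word 2: "clay" (length 4)
One optimal edit sequence:
  1. substitute 'a' -> 'c'  (+1)
  2. keep 'l'
  3. insert 'a'  (+1)
  4. substitute 'l' -> 'y'  (+1)
Edit distance = 3
Max length = max(3, 4) = 4
Similarity = 1 - 3/4
= 0.2500


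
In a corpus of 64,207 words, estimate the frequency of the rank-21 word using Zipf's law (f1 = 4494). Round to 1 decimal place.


Zipf's law: f(r) = f(1) / r
f(1) = 4494
f(21) = 4494 / 21
= 214.0 occurrences


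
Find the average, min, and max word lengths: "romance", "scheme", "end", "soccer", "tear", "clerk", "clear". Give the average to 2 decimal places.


Lengths: "romance"=7, "scheme"=6, "end"=3, "soccer"=6, "tear"=4, "clerk"=5, "clear"=5
Sum = 36, Count = 7
Average = 36/7 = 5.14
= avg=5.14, min=3, max=7


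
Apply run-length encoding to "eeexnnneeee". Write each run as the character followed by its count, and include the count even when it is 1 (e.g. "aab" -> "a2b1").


String: "eeexnnneeee"
Scanning for consecutive runs:
  'e' x 3
  'x' x 1
  'n' x 3
  'e' x 4
RLE = "e3x1n3e4"


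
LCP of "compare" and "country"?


Word 1: "compare"
Word 2: "country"
Comparing from start:
  Pos 0: 'c' == 'c'
  Pos 1: 'o' == 'o'
  Pos 2: 'm' != 'u' (stop)
LCP = "co" (length 2)


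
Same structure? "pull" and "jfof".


Pattern of "pull": [0, 1, 2, 2]
Pattern of "jfof": [0, 1, 2, 1]
Patterns do not match
Same pattern = No


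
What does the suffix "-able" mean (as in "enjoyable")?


Suffix: -able
Example: enjoyable = enjoy + -able
Meaning = capable of


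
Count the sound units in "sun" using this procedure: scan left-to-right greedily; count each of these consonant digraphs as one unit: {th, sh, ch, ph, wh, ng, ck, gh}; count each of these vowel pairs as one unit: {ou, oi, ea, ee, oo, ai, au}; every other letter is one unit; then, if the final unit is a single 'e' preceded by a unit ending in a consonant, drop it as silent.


Word: "sun" (3 letters)
Left-to-right scan:
  1. 's' (letter)
  2. 'u' (letter)
  3. 'n' (letter)
Units from scan: 3
Sound units = 3 units


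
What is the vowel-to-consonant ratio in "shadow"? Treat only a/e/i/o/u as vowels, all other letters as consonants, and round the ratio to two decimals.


Word: "shadow"
Vowels (a,e,i,o,u): 2
Consonants: 4
Ratio = 2/4
= 0.50


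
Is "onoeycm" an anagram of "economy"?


Word 1: "economy" → sorted: cemnooy
Word 2: "onoeycm" → sorted: cemnooy
Same letters? cemnooy == cemnooy
Anagram = Yes


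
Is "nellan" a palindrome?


Word: "nellan"
Reversed: "nallen"
Forward == Backward? nellan != nallen
Palindrome = No


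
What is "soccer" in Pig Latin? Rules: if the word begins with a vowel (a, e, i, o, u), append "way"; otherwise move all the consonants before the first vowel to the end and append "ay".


Word: "soccer"
Starts with consonant(s) → move to end, add 'ay'
Consonant cluster: "s"
Pig Latin = "occersay"


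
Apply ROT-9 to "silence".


Word: "silence"
Shift: 9
Each letter → (letter + shift) mod 26:
  's' (18) + 9 = 1 → 'b'
  'i' (8) + 9 = 17 → 'r'
  'l' (11) + 9 = 20 → 'u'
  'e' (4) + 9 = 13 → 'n'
  'n' (13) + 9 = 22 → 'w'
  'c' (2) + 9 = 11 → 'l'
  'e' (4) + 9 = 13 → 'n'
Result = "brunwln"


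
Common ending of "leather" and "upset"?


Word 1: "leather"
Word 2: "upset"
Comparing from end:
  Pos -1: 'r' != 't' (stop)
LCS = "" (length 0)


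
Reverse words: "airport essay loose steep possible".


Original: "airport essay loose steep possible"
Words (1..n): airport | essay | loose | steep | possible
Reversed (n..1): possible | steep | loose | essay | airport
Result = "possible steep loose essay airport"


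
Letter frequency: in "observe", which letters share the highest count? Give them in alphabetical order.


Word: "observe"
Letter counts:
  'b': 1
  'e': 2
  'o': 1
  'r': 1
  's': 1
  'v': 1
Maximum count = 2
Most frequent = 'e' (2 times each)


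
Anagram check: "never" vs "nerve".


Word 1: "never" → sorted: eenrv
Word 2: "nerve" → sorted: eenrv
Same letters? eenrv == eenrv
Anagram = Yes


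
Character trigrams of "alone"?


Word: "alone" (length 5)
Number of trigrams = 5 - 3 + 1 = 3
  Position 0: "alo"
  Position 1: "lon"
  Position 2: "one"
Trigrams = "alo", "lon", "one"


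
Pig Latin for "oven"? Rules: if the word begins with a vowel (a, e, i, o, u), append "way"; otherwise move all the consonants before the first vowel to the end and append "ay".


Word: "oven"
Starts with vowel → add 'way'
Pig Latin = "ovenway"


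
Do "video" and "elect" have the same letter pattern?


Pattern of "video": [0, 1, 2, 3, 4]
Pattern of "elect": [0, 1, 0, 2, 3]
Patterns do not match
Same pattern = No


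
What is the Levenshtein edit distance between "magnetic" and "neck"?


Word 1: "magnetic" (length 8)
Word 2: "neck" (length 4)
One optimal edit sequence (insert/delete/substitute each cost 1):
  1. delete 'm'  (+1)
  2. delete 'a'  (+1)
  3. delete 'g'  (+1)
  4. keep 'n'
  5. keep 'e'
  6. delete 't'  (+1)
  7. substitute 'i' -> 'c'  (+1)
  8. substitute 'c' -> 'k'  (+1)
Total edit operations: 6
Edit distance = 6


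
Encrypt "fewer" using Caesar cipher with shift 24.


Word: "fewer"
Shift: 24
Each letter → (letter + shift) mod 26:
  'f' (5) + 24 = 3 → 'd'
  'e' (4) + 24 = 2 → 'c'
  'w' (22) + 24 = 20 → 'u'
  'e' (4) + 24 = 2 → 'c'
  'r' (17) + 24 = 15 → 'p'
Result = "dcucp"


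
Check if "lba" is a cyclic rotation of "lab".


Word: "lab", Candidate: "lba"
Method: check if candidate is substring of word+word
"lablab" contains "lba"? No
Is rotation = No


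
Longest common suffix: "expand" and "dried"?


Word 1: "expand"
Word 2: "dried"
Comparing from end:
  Pos -1: 'd' == 'd'
  Pos -2: 'n' != 'e' (stop)
LCS = "d" (length 1)


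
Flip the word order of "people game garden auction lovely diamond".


Original: "people game garden auction lovely diamond"
Words (1..n): people | game | garden | auction | lovely | diamond
Reversed (n..1): diamond | lovely | auction | garden | game | people
Result = "diamond lovely auction garden game people"


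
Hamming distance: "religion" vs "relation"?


Comparing character by character (same length = 8):
  Pos 0: 'r' vs 'r' =
  Pos 1: 'e' vs 'e' =
  Pos 2: 'l' vs 'l' =
  Pos 3: 'i' vs 'a' !=
  Pos 4: 'g' vs 't' !=
  Pos 5: 'i' vs 'i' =
  Pos 6: 'o' vs 'o' =
  Pos 7: 'n' vs 'n' =
Hamming distance = 2


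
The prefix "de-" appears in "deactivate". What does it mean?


Prefix: de-
Example: deactivate = de- + activate
Meaning = remove / reverse


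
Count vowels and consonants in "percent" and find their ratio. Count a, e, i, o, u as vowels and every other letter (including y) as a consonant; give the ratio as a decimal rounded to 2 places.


Word: "percent"
Vowels (a,e,i,o,u): 2
Consonants: 5
Ratio = 2/5
= 0.40


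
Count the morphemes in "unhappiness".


Word: "unhappiness"
Morphemes: un- / happi / -ness
Each morpheme carries meaning
= 3 morphemes


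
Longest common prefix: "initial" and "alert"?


Word 1: "initial"
Word 2: "alert"
Comparing from start:
  Pos 0: 'i' != 'a' (stop)
LCP = "" (length 0)


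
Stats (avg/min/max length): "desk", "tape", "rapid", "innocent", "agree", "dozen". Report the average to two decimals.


Lengths: "desk"=4, "tape"=4, "rapid"=5, "innocent"=8, "agree"=5, "dozen"=5
Sum = 31, Count = 6
Average = 31/6 = 5.17
= avg=5.17, min=4, max=8


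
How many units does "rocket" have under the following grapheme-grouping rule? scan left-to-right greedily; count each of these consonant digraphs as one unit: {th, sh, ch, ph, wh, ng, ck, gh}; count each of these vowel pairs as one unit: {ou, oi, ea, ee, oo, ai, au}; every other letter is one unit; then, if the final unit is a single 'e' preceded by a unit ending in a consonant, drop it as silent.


Word: "rocket" (6 letters)
Left-to-right scan:
  [1] 'r' (letter)
  [2] 'o' (letter)
  [3] 'ck' (digraph)
  [4] 'e' (letter)
  [5] 't' (letter)
Units from scan: 5
Sound units = 5 units


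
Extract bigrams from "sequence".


Word: "sequence" (length 8)
Number of bigrams = 8 - 2 + 1 = 7
  Position 0: "se"
  Position 1: "eq"
  Position 2: "qu"
  Position 3: "ue"
  Position 4: "en"
  Position 5: "nc"
  Position 6: "ce"
Bigrams = "se", "eq", "qu", "ue", "en", "nc", "ce"


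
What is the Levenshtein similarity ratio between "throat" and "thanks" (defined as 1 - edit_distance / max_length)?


Word 1: "throat" (length 6)
Word 2: "thanks" (length 6)
One optimal edit sequence:
  1. keep 't'
  2. keep 'h'
  3. substitute 'r' -> 'a'  (+1)
  4. substitute 'o' -> 'n'  (+1)
  5. substitute 'a' -> 'k'  (+1)
  6. substitute 't' -> 's'  (+1)
Edit distance = 4
Max length = max(6, 6) = 6
Similarity = 1 - 4/6
= 0.3333


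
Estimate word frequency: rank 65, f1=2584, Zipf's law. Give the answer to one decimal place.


Zipf's law: f(r) = f(1) / r
f(1) = 2584
f(65) = 2584 / 65
= 39.8 occurrences


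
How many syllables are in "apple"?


Word: "apple"
Syllable breakdown: ap / ple
Counting: 2 parts
= 2 syllables


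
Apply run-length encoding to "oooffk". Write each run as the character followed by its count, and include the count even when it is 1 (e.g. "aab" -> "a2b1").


String: "oooffk"
Scanning for consecutive runs:
  'o' x 3
  'f' x 2
  'k' x 1
RLE = "o3f2k1"


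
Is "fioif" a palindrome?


Word: "fioif"
Reversed: "fioif"
Forward == Backward? fioif == fioif
Palindrome = Yes


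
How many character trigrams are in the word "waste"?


Word: "waste" (length 5)
Number of 3-grams = length - 3 + 1 = 5 - 3 + 1
= 3


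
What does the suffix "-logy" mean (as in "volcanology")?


Suffix: -logy
As in: volcanology -> volcano + -logy
Meaning = study of


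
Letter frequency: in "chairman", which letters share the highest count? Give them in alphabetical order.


Word: "chairman"
Letter counts:
  'a': 2
  'c': 1
  'h': 1
  'i': 1
  'm': 1
  'n': 1
  'r': 1
Maximum count = 2
Most frequent = 'a' (2 times each)


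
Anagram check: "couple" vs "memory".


Word 1: "couple" → sorted: celopu
Word 2: "memory" → sorted: emmory
Same letters? celopu != emmory
Anagram = No


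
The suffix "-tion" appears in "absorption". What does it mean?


Suffix: -tion
As in: absorption -> absorb + -tion, with a spelling change
Meaning = act or process


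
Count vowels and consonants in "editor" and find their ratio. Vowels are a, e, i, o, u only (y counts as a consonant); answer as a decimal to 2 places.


Word: "editor"
Vowels (a,e,i,o,u): 3
Consonants: 3
Ratio = 3/3
= 1.00


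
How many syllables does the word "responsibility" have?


Word: "responsibility"
Syllable breakdown: re / spon / si / bil / i / ty
Counting: 6 parts
= 6 syllables


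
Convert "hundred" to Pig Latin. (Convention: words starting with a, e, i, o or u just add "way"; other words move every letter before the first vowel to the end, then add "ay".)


Word: "hundred"
Starts with consonant(s) → move to end, add 'ay'
Consonant cluster: "h"
Pig Latin = "undredhay"


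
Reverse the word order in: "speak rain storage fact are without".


Original: "speak rain storage fact are without"
Words (1..n): speak | rain | storage | fact | are | without
Reversed (n..1): without | are | fact | storage | rain | speak
Result = "without are fact storage rain speak"


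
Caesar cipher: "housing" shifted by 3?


Word: "housing"
Shift: 3
Each letter → (letter + shift) mod 26:
  'h' (7) + 3 = 10 → 'k'
  'o' (14) + 3 = 17 → 'r'
  'u' (20) + 3 = 23 → 'x'
  's' (18) + 3 = 21 → 'v'
  'i' (8) + 3 = 11 → 'l'
  'n' (13) + 3 = 16 → 'q'
  'g' (6) + 3 = 9 → 'j'
Result = "krxvlqj"


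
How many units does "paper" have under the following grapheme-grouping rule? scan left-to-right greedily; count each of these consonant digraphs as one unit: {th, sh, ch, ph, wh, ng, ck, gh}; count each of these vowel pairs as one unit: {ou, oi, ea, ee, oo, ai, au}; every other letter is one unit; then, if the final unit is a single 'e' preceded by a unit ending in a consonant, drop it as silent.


Word: "paper" (5 letters)
Left-to-right scan:
  (1) 'p' (letter)
  (2) 'a' (letter)
  (3) 'p' (letter)
  (4) 'e' (letter)
  (5) 'r' (letter)
Units from scan: 5
Sound units = 5 units


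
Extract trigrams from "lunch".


Word: "lunch" (length 5)
Number of trigrams = 5 - 3 + 1 = 3
  Position 0: "lun"
  Position 1: "unc"
  Position 2: "nch"
Trigrams = "lun", "unc", "nch"


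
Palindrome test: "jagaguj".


Word: "jagaguj"
Reversed: "jugagaj"
Forward == Backward? jagaguj != jugagaj
Palindrome = No


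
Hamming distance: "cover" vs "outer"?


Comparing character by character (same length = 5):
  Pos 0: 'c' vs 'o' !=
  Pos 1: 'o' vs 'u' !=
  Pos 2: 'v' vs 't' !=
  Pos 3: 'e' vs 'e' =
  Pos 4: 'r' vs 'r' =
Hamming distance = 3


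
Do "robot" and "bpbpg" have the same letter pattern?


Pattern of "robot": [0, 1, 2, 1, 3]
Pattern of "bpbpg": [0, 1, 0, 1, 2]
Patterns do not match
Same pattern = No


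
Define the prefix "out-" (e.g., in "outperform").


Prefix: out-
Example: outperform (out- + perform)
Meaning = surpass


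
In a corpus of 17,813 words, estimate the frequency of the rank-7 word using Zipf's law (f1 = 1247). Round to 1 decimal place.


Zipf's law: f(r) = f(1) / r
f(1) = 1247
f(7) = 1247 / 7
= 178.1 occurrences


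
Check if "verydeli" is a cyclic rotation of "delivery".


Word: "delivery", Candidate: "verydeli"
Method: check if candidate is substring of word+word
"deliverydelivery" contains "verydeli"? Yes
Is rotation = Yes


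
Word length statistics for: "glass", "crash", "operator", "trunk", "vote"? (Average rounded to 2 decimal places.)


Lengths: "glass"=5, "crash"=5, "operator"=8, "trunk"=5, "vote"=4
Sum = 27, Count = 5
Average = 27/5 = 5.40
= avg=5.40, min=4, max=8


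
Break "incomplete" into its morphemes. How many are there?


Word: "incomplete"
Morphemes: in- | complete
Each morpheme carries meaning
= 2 morphemes


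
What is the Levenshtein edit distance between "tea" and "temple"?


Word 1: "tea" (length 3)
Word 2: "temple" (length 6)
One optimal edit sequence (insert/delete/substitute each cost 1):
  1. keep 't'
  2. keep 'e'
  3. insert 'm'  (+1)
  4. insert 'p'  (+1)
  5. insert 'l'  (+1)
  6. substitute 'a' -> 'e'  (+1)
Total edit operations: 4
Edit distance = 4


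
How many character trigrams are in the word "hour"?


Word: "hour" (length 4)
Number of 3-grams = length - 3 + 1 = 4 - 3 + 1
= 2


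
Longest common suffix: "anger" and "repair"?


Word 1: "anger"
Word 2: "repair"
Comparing from end:
  Pos -1: 'r' == 'r'
  Pos -2: 'e' != 'i' (stop)
LCS = "r" (length 1)


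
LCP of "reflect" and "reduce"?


Word 1: "reflect"
Word 2: "reduce"
Comparing from start:
  Pos 0: 'r' == 'r'
  Pos 1: 'e' == 'e'
  Pos 2: 'f' != 'd' (stop)
LCP = "re" (length 2)


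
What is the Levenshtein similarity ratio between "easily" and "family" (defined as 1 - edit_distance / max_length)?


Word 1: "easily" (length 6)
Word 2: "family" (length 6)
One optimal edit sequence:
  1. substitute 'e' -> 'f'  (+1)
  2. keep 'a'
  3. substitute 's' -> 'm'  (+1)
  4. keep 'i'
  5. keep 'l'
  6. keep 'y'
Edit distance = 2
Max length = max(6, 6) = 6
Similarity = 1 - 2/6
= 0.6667


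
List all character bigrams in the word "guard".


Word: "guard" (length 5)
Number of bigrams = 5 - 2 + 1 = 4
  Position 0: "gu"
  Position 1: "ua"
  Position 2: "ar"
  Position 3: "rd"
Bigrams = "gu", "ua", "ar", "rd"


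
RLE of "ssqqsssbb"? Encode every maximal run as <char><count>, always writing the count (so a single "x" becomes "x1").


String: "ssqqsssbb"
Scanning for consecutive runs:
  's' x 2
  'q' x 2
  's' x 3
  'b' x 2
RLE = "s2q2s3b2"


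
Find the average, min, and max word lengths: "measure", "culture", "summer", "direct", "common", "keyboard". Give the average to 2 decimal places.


Lengths: "measure"=7, "culture"=7, "summer"=6, "direct"=6, "common"=6, "keyboard"=8
Sum = 40, Count = 6
Average = 40/6 = 6.67
= avg=6.67, min=6, max=8


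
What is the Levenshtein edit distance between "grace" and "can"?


Word 1: "grace" (length 5)
Word 2: "can" (length 3)
One optimal edit sequence (insert/delete/substitute each cost 1):
  1. delete 'g'  (+1)
  2. substitute 'r' -> 'c'  (+1)
  3. keep 'a'
  4. delete 'c'  (+1)
  5. substitute 'e' -> 'n'  (+1)
Total edit operations: 4
Edit distance = 4


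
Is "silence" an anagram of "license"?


Word 1: "license" → sorted: ceeilns
Word 2: "silence" → sorted: ceeilns
Same letters? ceeilns == ceeilns
Anagram = Yes


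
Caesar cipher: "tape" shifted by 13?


Word: "tape"
Shift: 13
Each letter → (letter + shift) mod 26:
  't' (19) + 13 = 6 → 'g'
  'a' (0) + 13 = 13 → 'n'
  'p' (15) + 13 = 2 → 'c'
  'e' (4) + 13 = 17 → 'r'
Result = "gncr"


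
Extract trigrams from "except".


Word: "except" (length 6)
Number of trigrams = 6 - 3 + 1 = 4
  Position 0: "exc"
  Position 1: "xce"
  Position 2: "cep"
  Position 3: "ept"
Trigrams = "exc", "xce", "cep", "ept"


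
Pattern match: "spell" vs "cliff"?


Pattern of "spell": [0, 1, 2, 3, 3]
Pattern of "cliff": [0, 1, 2, 3, 3]
Patterns match
Same pattern = Yes


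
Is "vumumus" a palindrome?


Word: "vumumus"
Reversed: "sumumuv"
Forward == Backward? vumumus != sumumuv
Palindrome = No


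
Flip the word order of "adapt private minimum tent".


Original: "adapt private minimum tent"
Words (1..n): adapt | private | minimum | tent
Reversed (n..1): tent | minimum | private | adapt
Result = "tent minimum private adapt"


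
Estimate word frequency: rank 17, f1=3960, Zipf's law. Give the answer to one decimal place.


Zipf's law: f(r) = f(1) / r
f(1) = 3960
f(17) = 3960 / 17
= 232.9 occurrences


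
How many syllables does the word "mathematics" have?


Word: "mathematics"
Syllable breakdown: math · e · mat · ics
Counting: 4 parts
= 4 syllables


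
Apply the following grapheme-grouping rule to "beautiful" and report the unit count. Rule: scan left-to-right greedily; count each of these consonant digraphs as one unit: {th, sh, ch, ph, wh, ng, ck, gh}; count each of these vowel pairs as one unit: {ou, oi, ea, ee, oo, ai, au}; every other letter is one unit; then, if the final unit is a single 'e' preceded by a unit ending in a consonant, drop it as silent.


Word: "beautiful" (9 letters)
Left-to-right scan:
  (1) 'b' (letter)
  (2) 'ea' (vowel-pair)
  (3) 'u' (letter)
  (4) 't' (letter)
  (5) 'i' (letter)
  (6) 'f' (letter)
  (7) 'u' (letter)
  (8) 'l' (letter)
Units from scan: 8
Sound units = 8 units


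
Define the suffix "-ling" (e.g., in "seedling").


Suffix: -ling
Example: seedling (seed + -ling)
Meaning = small / young


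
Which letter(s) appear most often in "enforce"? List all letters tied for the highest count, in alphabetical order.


Word: "enforce"
Letter counts:
  'c': 1
  'e': 2
  'f': 1
  'n': 1
  'o': 1
  'r': 1
Maximum count = 2
Most frequent = 'e' (2 times each)


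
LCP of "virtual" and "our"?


Word 1: "virtual"
Word 2: "our"
Comparing from start:
  Pos 0: 'v' != 'o' (stop)
LCP = "" (length 0)


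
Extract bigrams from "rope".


Word: "rope" (length 4)
Number of bigrams = 4 - 2 + 1 = 3
  Position 0: "ro"
  Position 1: "op"
  Position 2: "pe"
Bigrams = "ro", "op", "pe"


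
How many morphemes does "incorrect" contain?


Word: "incorrect"
Morphemes: in- | correct
Each morpheme carries meaning
= 2 morphemes


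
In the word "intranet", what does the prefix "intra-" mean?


Prefix: intra-
Example: intranet (intra- + net)
Meaning = within


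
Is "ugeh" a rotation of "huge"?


Word: "huge", Candidate: "ugeh"
Method: check if candidate is substring of word+word
"hugehuge" contains "ugeh"? Yes
Is rotation = Yes


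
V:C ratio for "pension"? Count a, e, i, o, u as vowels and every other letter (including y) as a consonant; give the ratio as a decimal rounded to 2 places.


Word: "pension"
Vowels (a,e,i,o,u): 3
Consonants: 4
Ratio = 3/4
= 0.75


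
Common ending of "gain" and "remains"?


Word 1: "gain"
Word 2: "remains"
Comparing from end:
  Pos -1: 'n' != 's' (stop)
LCS = "" (length 0)


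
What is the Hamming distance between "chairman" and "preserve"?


Comparing character by character (same length = 8):
  Pos 0: 'c' vs 'p' !=
  Pos 1: 'h' vs 'r' !=
  Pos 2: 'a' vs 'e' !=
  Pos 3: 'i' vs 's' !=
  Pos 4: 'r' vs 'e' !=
  Pos 5: 'm' vs 'r' !=
  Pos 6: 'a' vs 'v' !=
  Pos 7: 'n' vs 'e' !=
Hamming distance = 8


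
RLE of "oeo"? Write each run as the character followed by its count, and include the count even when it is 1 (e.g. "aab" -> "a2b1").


String: "oeo"
Scanning for consecutive runs:
  'o' x 1
  'e' x 1
  'o' x 1
RLE = "o1e1o1"


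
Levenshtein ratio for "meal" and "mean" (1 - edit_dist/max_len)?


Word 1: "meal" (length 4)
Word 2: "mean" (length 4)
One optimal edit sequence:
  1. keep 'm'
  2. keep 'e'
  3. keep 'a'
  4. substitute 'l' -> 'n'  (+1)
Edit distance = 1
Max length = max(4, 4) = 4
Similarity = 1 - 1/4
= 0.7500


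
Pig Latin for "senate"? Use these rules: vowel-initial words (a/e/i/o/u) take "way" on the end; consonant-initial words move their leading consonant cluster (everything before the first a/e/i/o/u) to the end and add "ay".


Word: "senate"
Starts with consonant(s) → move to end, add 'ay'
Consonant cluster: "s"
Pig Latin = "enatesay"


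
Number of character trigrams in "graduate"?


Word: "graduate" (length 8)
Number of 3-grams = length - 3 + 1 = 8 - 3 + 1
= 6


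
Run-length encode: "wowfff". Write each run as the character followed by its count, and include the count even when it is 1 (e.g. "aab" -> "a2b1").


String: "wowfff"
Scanning for consecutive runs:
  'w' x 1
  'o' x 1
  'w' x 1
  'f' x 3
RLE = "w1o1w1f3"


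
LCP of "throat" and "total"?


Word 1: "throat"
Word 2: "total"
Comparing from start:
  Pos 0: 't' == 't'
  Pos 1: 'h' != 'o' (stop)
LCP = "t" (length 1)


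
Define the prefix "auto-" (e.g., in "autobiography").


Prefix: auto-
Example: autobiography = auto- + biography
Meaning = self


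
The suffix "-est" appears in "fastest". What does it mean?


Suffix: -est
As in: fastest -> fast + -est
Meaning = most


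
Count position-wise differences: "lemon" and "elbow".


Comparing character by character (same length = 5):
  Pos 0: 'l' vs 'e' !=
  Pos 1: 'e' vs 'l' !=
  Pos 2: 'm' vs 'b' !=
  Pos 3: 'o' vs 'o' =
  Pos 4: 'n' vs 'w' !=
Hamming distance = 4


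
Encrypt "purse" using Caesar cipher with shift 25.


Word: "purse"
Shift: 25
Each letter → (letter + shift) mod 26:
  'p' (15) + 25 = 14 → 'o'
  'u' (20) + 25 = 19 → 't'
  'r' (17) + 25 = 16 → 'q'
  's' (18) + 25 = 17 → 'r'
  'e' (4) + 25 = 3 → 'd'
Result = "otqrd"


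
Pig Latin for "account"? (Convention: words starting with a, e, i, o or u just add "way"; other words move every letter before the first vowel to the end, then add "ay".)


Word: "account"
Starts with vowel → add 'way'
Pig Latin = "accountway"


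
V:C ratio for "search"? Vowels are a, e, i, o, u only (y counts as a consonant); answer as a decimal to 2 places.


Word: "search"
Vowels (a,e,i,o,u): 2
Consonants: 4
Ratio = 2/4
= 0.50


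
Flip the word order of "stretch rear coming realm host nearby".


Original: "stretch rear coming realm host nearby"
Words (1..n): stretch | rear | coming | realm | host | nearby
Reversed (n..1): nearby | host | realm | coming | rear | stretch
Result = "nearby host realm coming rear stretch"


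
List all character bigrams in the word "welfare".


Word: "welfare" (length 7)
Number of bigrams = 7 - 2 + 1 = 6
  Position 0: "we"
  Position 1: "el"
  Position 2: "lf"
  Position 3: "fa"
  Position 4: "ar"
  Position 5: "re"
Bigrams = "we", "el", "lf", "fa", "ar", "re"


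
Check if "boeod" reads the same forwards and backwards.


Word: "boeod"
Reversed: "doeob"
Forward == Backward? boeod != doeob
Palindrome = No


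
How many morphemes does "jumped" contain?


Word: "jumped"
Morphemes: jump / -ed
Each morpheme carries meaning
= 2 morphemes


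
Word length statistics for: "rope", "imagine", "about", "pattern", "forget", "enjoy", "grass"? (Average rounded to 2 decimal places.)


Lengths: "rope"=4, "imagine"=7, "about"=5, "pattern"=7, "forget"=6, "enjoy"=5, "grass"=5
Sum = 39, Count = 7
Average = 39/7 = 5.57
= avg=5.57, min=4, max=7


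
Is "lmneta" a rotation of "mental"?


Word: "mental", Candidate: "lmneta"
Method: check if candidate is substring of word+word
"mentalmental" contains "lmneta"? No
Is rotation = No


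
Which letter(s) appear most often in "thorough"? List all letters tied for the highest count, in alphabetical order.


Word: "thorough"
Letter counts:
  'g': 1
  'h': 2
  'o': 2
  'r': 1
  't': 1
  'u': 1
Maximum count = 2
Most frequent = 'h', 'o' (2 times each)


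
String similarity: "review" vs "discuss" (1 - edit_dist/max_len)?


Word 1: "review" (length 6)
Word 2: "discuss" (length 7)
One optimal edit sequence:
  1. insert 'd'  (+1)
  2. substitute 'r' -> 'i'  (+1)
  3. substitute 'e' -> 's'  (+1)
  4. substitute 'v' -> 'c'  (+1)
  5. substitute 'i' -> 'u'  (+1)
  6. substitute 'e' -> 's'  (+1)
  7. substitute 'w' -> 's'  (+1)
Edit distance = 7
Max length = max(6, 7) = 7
Similarity = 1 - 7/7
= 0.0000


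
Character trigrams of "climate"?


Word: "climate" (length 7)
Number of trigrams = 7 - 3 + 1 = 5
  Position 0: "cli"
  Position 1: "lim"
  Position 2: "ima"
  Position 3: "mat"
  Position 4: "ate"
Trigrams = "cli", "lim", "ima", "mat", "ate"


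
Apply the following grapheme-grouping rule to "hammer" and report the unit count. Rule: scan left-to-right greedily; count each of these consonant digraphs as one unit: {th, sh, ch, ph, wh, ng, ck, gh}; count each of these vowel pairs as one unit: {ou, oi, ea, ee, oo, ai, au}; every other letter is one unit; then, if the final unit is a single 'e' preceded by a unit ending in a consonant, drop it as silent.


Word: "hammer" (6 letters)
Left-to-right scan:
  [1] 'h' (letter)
  [2] 'a' (letter)
  [3] 'm' (letter)
  [4] 'm' (letter)
  [5] 'e' (letter)
  [6] 'r' (letter)
Units from scan: 6
Sound units = 6 units


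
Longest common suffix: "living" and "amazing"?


Word 1: "living"
Word 2: "amazing"
Comparing from end:
  Pos -1: 'g' == 'g'
  Pos -2: 'n' == 'n'
  Pos -3: 'i' == 'i'
  Pos -4: 'v' != 'z' (stop)
LCS = "ing" (length 3)


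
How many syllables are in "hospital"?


Word: "hospital"
Syllable breakdown: hos | pi | tal
Counting: 3 parts
= 3 syllables


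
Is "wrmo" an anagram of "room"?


Word 1: "room" → sorted: moor
Word 2: "wrmo" → sorted: morw
Same letters? moor != morw
Anagram = No


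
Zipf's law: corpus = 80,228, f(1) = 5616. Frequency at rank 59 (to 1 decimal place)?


Zipf's law: f(r) = f(1) / r
f(1) = 5616
f(59) = 5616 / 59
= 95.2 occurrences


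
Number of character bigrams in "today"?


Word: "today" (length 5)
Number of 2-grams = length - 2 + 1 = 5 - 2 + 1
= 4


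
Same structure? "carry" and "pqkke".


Pattern of "carry": [0, 1, 2, 2, 3]
Pattern of "pqkke": [0, 1, 2, 2, 3]
Patterns match
Same pattern = Yes


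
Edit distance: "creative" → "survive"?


Word 1: "creative" (length 8)
Word 2: "survive" (length 7)
One optimal edit sequence (insert/delete/substitute each cost 1):
  1. delete 'c'  (+1)
  2. substitute 'r' -> 's'  (+1)
  3. substitute 'e' -> 'u'  (+1)
  4. substitute 'a' -> 'r'  (+1)
  5. substitute 't' -> 'v'  (+1)
  6. keep 'i'
  7. keep 'v'
  8. keep 'e'
Total edit operations: 5
Edit distance = 5


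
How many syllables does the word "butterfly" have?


Word: "butterfly"
Syllable breakdown: but-ter-fly
Counting: 3 parts
= 3 syllables


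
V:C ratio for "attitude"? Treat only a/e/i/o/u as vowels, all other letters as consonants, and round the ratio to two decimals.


Word: "attitude"
Vowels (a,e,i,o,u): 4
Consonants: 4
Ratio = 4/4
= 1.00


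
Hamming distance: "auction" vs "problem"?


Comparing character by character (same length = 7):
  Pos 0: 'a' vs 'p' !=
  Pos 1: 'u' vs 'r' !=
  Pos 2: 'c' vs 'o' !=
  Pos 3: 't' vs 'b' !=
  Pos 4: 'i' vs 'l' !=
  Pos 5: 'o' vs 'e' !=
  Pos 6: 'n' vs 'm' !=
Hamming distance = 7


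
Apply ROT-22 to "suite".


Word: "suite"
Shift: 22
Each letter → (letter + shift) mod 26:
  's' (18) + 22 = 14 → 'o'
  'u' (20) + 22 = 16 → 'q'
  'i' (8) + 22 = 4 → 'e'
  't' (19) + 22 = 15 → 'p'
  'e' (4) + 22 = 0 → 'a'
Result = "oqepa"


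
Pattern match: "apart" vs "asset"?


Pattern of "apart": [0, 1, 0, 2, 3]
Pattern of "asset": [0, 1, 1, 2, 3]
Patterns do not match
Same pattern = No


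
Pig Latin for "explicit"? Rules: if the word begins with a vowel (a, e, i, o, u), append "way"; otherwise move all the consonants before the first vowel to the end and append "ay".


Word: "explicit"
Starts with vowel → add 'way'
Pig Latin = "explicitway"


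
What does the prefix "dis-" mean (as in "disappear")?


Prefix: dis-
Example: disappear = dis- + appear
Meaning = not / opposite


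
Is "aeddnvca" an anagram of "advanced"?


Word 1: "advanced" → sorted: aacddenv
Word 2: "aeddnvca" → sorted: aacddenv
Same letters? aacddenv == aacddenv
Anagram = Yes


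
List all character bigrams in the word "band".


Word: "band" (length 4)
Number of bigrams = 4 - 2 + 1 = 3
  Position 0: "ba"
  Position 1: "an"
  Position 2: "nd"
Bigrams = "ba", "an", "nd"


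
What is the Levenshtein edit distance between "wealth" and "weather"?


Word 1: "wealth" (length 6)
Word 2: "weather" (length 7)
One optimal edit sequence (insert/delete/substitute each cost 1):
  1. keep 'w'
  2. keep 'e'
  3. keep 'a'
  4. delete 'l'  (+1)
  5. keep 't'
  6. keep 'h'
  7. insert 'e'  (+1)
  8. insert 'r'  (+1)
Total edit operations: 3
Edit distance = 3


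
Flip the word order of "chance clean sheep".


Original: "chance clean sheep"
Words (1..n): chance | clean | sheep
Reversed (n..1): sheep | clean | chance
Result = "sheep clean chance"


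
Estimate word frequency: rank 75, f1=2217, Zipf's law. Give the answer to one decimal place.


Zipf's law: f(r) = f(1) / r
f(1) = 2217
f(75) = 2217 / 75
= 29.6 occurrences


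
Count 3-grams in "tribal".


Word: "tribal" (length 6)
Number of 3-grams = length - 3 + 1 = 6 - 3 + 1
= 4


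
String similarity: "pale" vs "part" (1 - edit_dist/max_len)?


Word 1: "pale" (length 4)
Word 2: "part" (length 4)
One optimal edit sequence:
  1. keep 'p'
  2. keep 'a'
  3. substitute 'l' -> 'r'  (+1)
  4. substitute 'e' -> 't'  (+1)
Edit distance = 2
Max length = max(4, 4) = 4
Similarity = 1 - 2/4
= 0.5000


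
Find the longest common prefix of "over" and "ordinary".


Word 1: "over"
Word 2: "ordinary"
Comparing from start:
  Pos 0: 'o' == 'o'
  Pos 1: 'v' != 'r' (stop)
LCP = "o" (length 1)


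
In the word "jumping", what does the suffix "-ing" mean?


Suffix: -ing
As in: jumping -> jump + -ing
Meaning = present participle


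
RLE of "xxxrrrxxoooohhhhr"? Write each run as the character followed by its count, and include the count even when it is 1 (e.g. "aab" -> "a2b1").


String: "xxxrrrxxoooohhhhr"
Scanning for consecutive runs:
  'x' x 3
  'r' x 3
  'x' x 2
  'o' x 4
  'h' x 4
  'r' x 1
RLE = "x3r3x2o4h4r1"


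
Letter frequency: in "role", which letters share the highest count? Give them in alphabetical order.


Word: "role"
Letter counts:
  'e': 1
  'l': 1
  'o': 1
  'r': 1
Maximum count = 1
Most frequent = 'e', 'l', 'o', 'r' (1 time each)
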